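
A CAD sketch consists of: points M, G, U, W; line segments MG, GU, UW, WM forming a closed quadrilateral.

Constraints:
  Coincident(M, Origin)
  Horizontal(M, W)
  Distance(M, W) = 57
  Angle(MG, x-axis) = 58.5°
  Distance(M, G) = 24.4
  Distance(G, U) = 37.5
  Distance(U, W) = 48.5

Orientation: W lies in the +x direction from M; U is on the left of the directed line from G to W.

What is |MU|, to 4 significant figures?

61.26

Checks: |GU| = 37.50 ✓; |UW| = 48.50 ✓.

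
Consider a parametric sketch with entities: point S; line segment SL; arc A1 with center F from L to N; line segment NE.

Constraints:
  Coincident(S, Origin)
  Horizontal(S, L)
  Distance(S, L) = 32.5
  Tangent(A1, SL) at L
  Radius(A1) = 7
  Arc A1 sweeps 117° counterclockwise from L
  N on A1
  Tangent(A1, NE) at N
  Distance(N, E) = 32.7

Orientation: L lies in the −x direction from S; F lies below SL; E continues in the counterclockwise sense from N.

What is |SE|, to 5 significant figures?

46.004

On A1, L sits at bearing 90° from F; a 117° counterclockwise sweep puts N at bearing 207°, so N = F + 7.0·(cos 207°, sin 207°) = (-38.737, -10.178). The tangent condition forces FN to be normal to NE, so NE runs along (−sin 207°, cos 207°); with |NE| = 32.7, E = (-23.892, -39.314). Then |SE| = |E − S| = 46.004.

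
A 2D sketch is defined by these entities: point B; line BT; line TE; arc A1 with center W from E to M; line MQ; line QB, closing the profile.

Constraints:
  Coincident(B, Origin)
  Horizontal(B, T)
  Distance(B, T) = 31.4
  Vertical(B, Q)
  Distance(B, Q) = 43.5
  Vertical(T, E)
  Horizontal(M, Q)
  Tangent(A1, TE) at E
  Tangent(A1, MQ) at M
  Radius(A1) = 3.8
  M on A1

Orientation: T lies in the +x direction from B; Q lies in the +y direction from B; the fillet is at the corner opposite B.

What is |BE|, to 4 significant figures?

50.62

B is at the origin; B and T share the same y with |BT| = 31.4 and T on the +x side, so T = (31.40, 0.000). BQ is vertical with |BQ| = 43.5 and Q on the +y side, so Q = (0.000, 43.50). The virtual corner opposite B is at (31.40, 43.50). The tangent condition forces WE to be normal to TE and tangency of A1 to MQ means the radius WM is perpendicular to MQ, with radius 3.8, so the center W sits 3.8 in from both sides at W = (27.60, 39.70). That places the tangent points at E = (31.40, 39.70) on TE and M = (27.60, 43.50) on MQ. Then |BE| = |E − B| = 50.62.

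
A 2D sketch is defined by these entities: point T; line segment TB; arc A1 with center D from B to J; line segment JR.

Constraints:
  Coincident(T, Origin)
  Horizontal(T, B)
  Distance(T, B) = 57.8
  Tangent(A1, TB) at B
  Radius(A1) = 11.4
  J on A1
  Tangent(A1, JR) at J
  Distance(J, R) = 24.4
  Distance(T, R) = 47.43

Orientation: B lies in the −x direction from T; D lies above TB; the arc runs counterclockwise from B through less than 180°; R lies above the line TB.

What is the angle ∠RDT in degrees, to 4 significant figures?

52.16°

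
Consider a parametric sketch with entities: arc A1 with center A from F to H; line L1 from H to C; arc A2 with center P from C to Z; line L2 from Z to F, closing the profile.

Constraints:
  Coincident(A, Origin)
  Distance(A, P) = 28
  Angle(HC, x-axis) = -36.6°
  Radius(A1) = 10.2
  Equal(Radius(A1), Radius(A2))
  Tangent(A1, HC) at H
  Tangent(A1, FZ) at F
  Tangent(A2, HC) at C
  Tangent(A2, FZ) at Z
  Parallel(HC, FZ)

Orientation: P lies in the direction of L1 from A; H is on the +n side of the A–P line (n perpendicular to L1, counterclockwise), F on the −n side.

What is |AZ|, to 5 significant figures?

29.800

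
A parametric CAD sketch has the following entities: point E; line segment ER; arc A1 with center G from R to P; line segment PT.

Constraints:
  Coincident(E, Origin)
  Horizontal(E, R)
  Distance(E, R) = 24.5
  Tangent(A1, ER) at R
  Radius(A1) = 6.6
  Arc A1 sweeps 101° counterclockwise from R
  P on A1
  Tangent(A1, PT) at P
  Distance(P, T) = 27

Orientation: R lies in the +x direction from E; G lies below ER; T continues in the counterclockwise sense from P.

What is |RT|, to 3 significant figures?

34.4

On A1, R sits at bearing 90° from G; a 101° counterclockwise sweep puts P at bearing 191°, so P = G + 6.6·(cos 191°, sin 191°) = (18.0, -7.86). Tangency of A1 to PT means the radius GP is perpendicular to PT, so PT runs along (−sin 191°, cos 191°); with |PT| = 27.0, T = (23.2, -34.4). Then |RT| = |T − R| = 34.4.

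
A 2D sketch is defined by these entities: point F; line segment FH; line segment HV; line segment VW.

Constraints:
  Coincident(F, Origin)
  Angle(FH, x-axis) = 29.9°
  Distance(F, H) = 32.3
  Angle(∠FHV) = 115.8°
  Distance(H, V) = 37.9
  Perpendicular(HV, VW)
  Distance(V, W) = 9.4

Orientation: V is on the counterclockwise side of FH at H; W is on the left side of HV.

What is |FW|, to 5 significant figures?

55.560

F is at the origin; FH runs at 29.9° with length 32.3, so H = 32.3·(cos 29.9°, sin 29.9°) = (28.001, 16.101). ∠FHV = 115.8°, so HV runs at 29.9° + (180° − 115.8°) = 94.100° from the x-axis; with |HV| = 37.9, V = H + 37.9·(cos 94.100°, sin 94.100°) = (25.291, 53.904). HV ⟂ VW; with |VW| = 9.4 on the left of HV, W = V + 9.4·(-0.99744, -0.071497) = (15.915, 53.232). Then |FW| = |W − F| = 55.560.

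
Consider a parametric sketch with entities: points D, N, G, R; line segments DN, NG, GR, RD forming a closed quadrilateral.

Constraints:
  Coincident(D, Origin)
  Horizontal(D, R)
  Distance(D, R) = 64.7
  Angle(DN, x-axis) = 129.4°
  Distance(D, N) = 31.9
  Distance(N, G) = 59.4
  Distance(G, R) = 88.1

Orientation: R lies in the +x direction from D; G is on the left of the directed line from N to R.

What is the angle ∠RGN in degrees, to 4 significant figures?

70.66°

Checks: |NG| = 59.40 ✓; |GR| = 88.10 ✓.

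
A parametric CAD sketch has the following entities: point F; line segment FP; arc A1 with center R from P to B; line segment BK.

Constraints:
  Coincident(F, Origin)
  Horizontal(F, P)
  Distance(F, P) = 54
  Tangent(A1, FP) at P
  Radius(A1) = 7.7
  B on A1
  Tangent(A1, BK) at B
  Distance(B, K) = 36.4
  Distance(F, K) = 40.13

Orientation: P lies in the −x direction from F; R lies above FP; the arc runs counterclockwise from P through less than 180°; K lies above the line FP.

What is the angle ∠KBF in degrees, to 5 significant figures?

54.622°

Checks: |RB| = 7.700 ✓; ∠(RB, BK) = 90.00° ✓; |BK| = 36.40 ✓; |FK| = 40.13 ✓.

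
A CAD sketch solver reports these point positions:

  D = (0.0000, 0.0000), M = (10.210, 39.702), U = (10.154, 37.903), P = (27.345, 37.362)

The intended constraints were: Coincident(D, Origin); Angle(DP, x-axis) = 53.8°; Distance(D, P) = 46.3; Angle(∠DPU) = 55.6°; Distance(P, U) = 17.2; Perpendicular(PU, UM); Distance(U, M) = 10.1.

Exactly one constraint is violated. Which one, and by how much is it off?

Distance(U, M) = 10.1 — off by 8.30.

D = (0.00, 0.00) ✓; DP at 53.80° ✓; |DP| = 46.30 ✓; ∠DPU = 55.60° ✓; |PU| = 17.20 ✓; ∠(PU, UM) = 89.98° ✓; |UM| = 1.800 ✗.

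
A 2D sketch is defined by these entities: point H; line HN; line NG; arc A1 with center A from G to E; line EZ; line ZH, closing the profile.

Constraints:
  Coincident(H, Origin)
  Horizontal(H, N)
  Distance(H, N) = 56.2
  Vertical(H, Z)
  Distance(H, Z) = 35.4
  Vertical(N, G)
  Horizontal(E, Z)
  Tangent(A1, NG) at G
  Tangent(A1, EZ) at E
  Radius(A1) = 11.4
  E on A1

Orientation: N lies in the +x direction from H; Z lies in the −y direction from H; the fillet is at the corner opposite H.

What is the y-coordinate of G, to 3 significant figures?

-24.0

H is at the origin; HN is horizontal with |HN| = 56.2 and N on the +x side, so N = (56.2, 0.00). H and Z share the same x with |HZ| = 35.4 and Z on the −y side, so Z = (0.00, -35.4). The virtual corner opposite H is at (56.2, -35.4). Tangency of A1 to NG means the radius AG is perpendicular to NG and the tangent condition forces AE to be normal to EZ, with radius 11.4, so the center A sits 11.4 in from both sides at A = (44.8, -24.0). That places the tangent points at G = (56.2, -24.0) on NG and E = (44.8, -35.4) on EZ. So G.y = -24.0.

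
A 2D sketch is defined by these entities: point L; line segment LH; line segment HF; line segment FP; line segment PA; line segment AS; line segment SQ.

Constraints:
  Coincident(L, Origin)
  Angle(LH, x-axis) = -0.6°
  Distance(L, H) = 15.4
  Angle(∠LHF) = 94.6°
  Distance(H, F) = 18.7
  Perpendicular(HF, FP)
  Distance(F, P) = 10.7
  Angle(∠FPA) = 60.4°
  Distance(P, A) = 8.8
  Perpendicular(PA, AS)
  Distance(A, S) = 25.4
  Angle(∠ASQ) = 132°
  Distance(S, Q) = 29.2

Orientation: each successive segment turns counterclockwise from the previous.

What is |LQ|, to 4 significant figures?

65.13

L is at the origin; LH runs at -0.6° with length 15.4, so H = (15.40, -0.1613). ∠LHF = 94.6° gives HF at 84.80° from the x-axis; with |HF| = 18.7, F = (17.09, 18.46). HF is perpendicular to FP, so FP runs at 174.8°; with |FP| = 10.7, P = (6.438, 19.43). ∠FPA = 60.4° gives PA at -65.60° from the x-axis; with |PA| = 8.8, A = (10.07, 11.42). PA is perpendicular to AS, so AS runs at 24.40°; with |AS| = 25.4, S = (33.20, 21.91). ∠ASQ = 132.0° gives SQ at 72.40° from the x-axis; with |SQ| = 29.2, Q = (42.03, 49.74). Then |LQ| = |Q − L| = 65.13.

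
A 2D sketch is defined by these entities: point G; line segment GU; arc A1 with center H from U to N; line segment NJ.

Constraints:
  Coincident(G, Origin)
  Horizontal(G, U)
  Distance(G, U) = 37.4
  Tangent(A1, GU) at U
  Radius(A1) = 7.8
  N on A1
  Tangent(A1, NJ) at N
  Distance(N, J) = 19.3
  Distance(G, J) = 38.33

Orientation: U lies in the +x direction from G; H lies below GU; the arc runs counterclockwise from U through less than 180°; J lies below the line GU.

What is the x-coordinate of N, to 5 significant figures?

29.632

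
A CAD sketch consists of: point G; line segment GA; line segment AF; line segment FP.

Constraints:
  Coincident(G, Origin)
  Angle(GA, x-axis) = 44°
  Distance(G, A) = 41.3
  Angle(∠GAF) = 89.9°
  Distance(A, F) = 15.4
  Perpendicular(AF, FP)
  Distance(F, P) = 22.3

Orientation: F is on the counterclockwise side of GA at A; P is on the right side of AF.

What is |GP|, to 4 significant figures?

65.42

G is at the origin; GA runs at 44.0° with length 41.3, so A = 41.3·(cos 44.0°, sin 44.0°) = (29.71, 28.69). ∠GAF = 89.9°, so AF runs at 44.0° + (180° − 89.9°) = 134.1° from the x-axis; with |AF| = 15.4, F = A + 15.4·(cos 134.1°, sin 134.1°) = (18.99, 39.75). The perpendicularity gives FP at right angles to AF; with |FP| = 22.3 on the right of AF, P = F + 22.3·(0.7181, 0.6959) = (35.01, 55.27). Then |GP| = |P − G| = 65.42.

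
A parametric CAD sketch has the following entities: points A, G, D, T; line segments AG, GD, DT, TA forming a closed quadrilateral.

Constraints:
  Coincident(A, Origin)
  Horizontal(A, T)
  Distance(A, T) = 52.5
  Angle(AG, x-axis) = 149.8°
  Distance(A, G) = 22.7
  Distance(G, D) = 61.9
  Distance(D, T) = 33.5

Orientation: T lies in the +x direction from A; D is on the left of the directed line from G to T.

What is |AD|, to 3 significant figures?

49.8

Checks: |AT| = 52.50 ✓; |AG| = 22.70 ✓; |GD| = 61.90 ✓; |DT| = 33.50 ✓.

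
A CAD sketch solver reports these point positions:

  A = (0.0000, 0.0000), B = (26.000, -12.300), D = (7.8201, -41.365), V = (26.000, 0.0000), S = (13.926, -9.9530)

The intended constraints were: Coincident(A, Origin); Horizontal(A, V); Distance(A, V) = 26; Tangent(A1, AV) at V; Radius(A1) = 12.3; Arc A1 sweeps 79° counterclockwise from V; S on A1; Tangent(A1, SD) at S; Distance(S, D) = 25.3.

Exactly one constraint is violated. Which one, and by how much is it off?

Distance(S, D) = 25.3 — off by 6.70.

A = (0.00, 0.00) ✓; A.y = 0.00, V.y = 0.00 ✓; |AV| = 26.00 ✓; ∠(BV, VA) = 90.00° ✓; |BV| = 12.30 ✓; bearing(B→S) − bearing(B→V) = 79.00° ✓; |BS| = 12.30 ✓; ∠(BS, SD) = 90.00° ✓; |SD| = 32.00 ✗.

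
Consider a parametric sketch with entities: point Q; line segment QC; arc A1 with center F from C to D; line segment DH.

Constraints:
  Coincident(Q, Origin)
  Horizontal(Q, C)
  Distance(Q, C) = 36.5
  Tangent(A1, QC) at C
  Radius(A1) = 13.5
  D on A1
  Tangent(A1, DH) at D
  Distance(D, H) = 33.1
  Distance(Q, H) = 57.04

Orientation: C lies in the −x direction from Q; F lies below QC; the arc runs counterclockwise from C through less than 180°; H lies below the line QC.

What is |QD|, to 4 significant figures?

52.17

Checks: Q.y = 0.00, C.y = 0.00 ✓; |QC| = 36.50 ✓; |FD| = 13.50 ✓; ∠(FD, DH) = 90.00° ✓; |DH| = 33.10 ✓; |QH| = 57.04 ✓.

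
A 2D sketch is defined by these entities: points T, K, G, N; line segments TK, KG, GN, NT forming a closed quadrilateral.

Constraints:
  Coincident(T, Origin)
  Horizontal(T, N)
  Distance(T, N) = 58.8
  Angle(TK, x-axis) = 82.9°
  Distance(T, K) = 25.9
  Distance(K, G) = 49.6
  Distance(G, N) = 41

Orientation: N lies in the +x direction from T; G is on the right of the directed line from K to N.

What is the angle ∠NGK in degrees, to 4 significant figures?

84.51°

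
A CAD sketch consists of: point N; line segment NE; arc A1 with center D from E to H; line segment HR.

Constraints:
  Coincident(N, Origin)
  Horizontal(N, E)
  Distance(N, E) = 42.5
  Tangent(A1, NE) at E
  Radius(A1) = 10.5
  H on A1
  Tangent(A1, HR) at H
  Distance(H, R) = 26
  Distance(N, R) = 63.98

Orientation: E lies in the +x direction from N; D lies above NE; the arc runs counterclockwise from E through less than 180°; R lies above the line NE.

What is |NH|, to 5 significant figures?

54.076

Checks: N.y = 0.00, E.y = 0.00 ✓; |DE| = 10.50 ✓; |DH| = 10.50 ✓; ∠(DH, HR) = 90.00° ✓; |HR| = 26.00 ✓; |NR| = 63.98 ✓.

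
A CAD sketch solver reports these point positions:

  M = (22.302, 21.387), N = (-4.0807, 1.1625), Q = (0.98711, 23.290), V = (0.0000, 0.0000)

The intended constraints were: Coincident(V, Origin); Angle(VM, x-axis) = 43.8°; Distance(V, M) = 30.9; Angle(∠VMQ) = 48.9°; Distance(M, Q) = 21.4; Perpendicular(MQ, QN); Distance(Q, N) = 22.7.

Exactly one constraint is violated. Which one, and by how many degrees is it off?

Perpendicular(MQ, QN) — off by 7.80°.

V = (0.00, 0.00) ✓; VM at 43.80° ✓; |VM| = 30.90 ✓; ∠VMQ = 48.90° ✓; |MQ| = 21.40 ✓; ∠(MQ, QN) = 82.20° ✗; |QN| = 22.70 ✓.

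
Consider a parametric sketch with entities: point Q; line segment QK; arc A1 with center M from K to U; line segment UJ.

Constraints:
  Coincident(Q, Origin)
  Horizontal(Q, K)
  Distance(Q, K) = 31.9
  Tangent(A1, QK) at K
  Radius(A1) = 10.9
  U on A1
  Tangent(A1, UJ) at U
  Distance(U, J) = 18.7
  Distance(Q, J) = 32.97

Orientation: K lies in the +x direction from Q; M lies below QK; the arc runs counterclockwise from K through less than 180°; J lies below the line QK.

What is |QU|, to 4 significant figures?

23.03

Q is at the origin; Q and K share the same y with |QK| = 31.9 and K on the +x side, so K = (31.90, 0.000). Tangency of A1 to QK means the radius MK is perpendicular to QK, so M = K + (0, -10.9) = (31.90, -10.90). Since MU ⟂ UJ (tangency), |MJ| = √(10.9² + 18.7²) = 21.64 regardless of where U sits on A1. So J lies on both circle(Q, 32.97) and circle(M, 21.64); the below-QK intersection is J = (18.09, -27.57). U is the foot of the tangent from J: U = (21.15, -9.117).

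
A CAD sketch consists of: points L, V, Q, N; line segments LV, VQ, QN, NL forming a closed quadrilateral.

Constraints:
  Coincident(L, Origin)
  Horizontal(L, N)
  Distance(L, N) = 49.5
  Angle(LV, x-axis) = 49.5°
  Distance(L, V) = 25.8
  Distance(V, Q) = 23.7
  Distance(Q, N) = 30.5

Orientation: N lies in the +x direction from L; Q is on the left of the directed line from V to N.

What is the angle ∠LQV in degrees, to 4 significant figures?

14.30°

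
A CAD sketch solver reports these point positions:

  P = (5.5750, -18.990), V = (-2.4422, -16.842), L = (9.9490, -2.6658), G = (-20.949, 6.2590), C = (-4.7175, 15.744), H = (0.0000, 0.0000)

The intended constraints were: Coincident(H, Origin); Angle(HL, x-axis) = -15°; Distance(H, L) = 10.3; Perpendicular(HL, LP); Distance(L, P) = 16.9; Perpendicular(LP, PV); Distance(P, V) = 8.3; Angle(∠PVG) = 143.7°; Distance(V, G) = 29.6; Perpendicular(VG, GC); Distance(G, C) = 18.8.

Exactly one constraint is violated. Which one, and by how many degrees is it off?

Perpendicular(VG, GC) — off by 8.40°.

H = (0.00, 0.00) ✓; HL at -15.00° ✓; |HL| = 10.30 ✓; ∠(HL, LP) = 90.00° ✓; |LP| = 16.90 ✓; ∠(LP, PV) = 90.00° ✓; |PV| = 8.300 ✓; ∠PVG = 143.7° ✓; |VG| = 29.60 ✓; ∠(VG, GC) = 98.40° ✗; |GC| = 18.80 ✓.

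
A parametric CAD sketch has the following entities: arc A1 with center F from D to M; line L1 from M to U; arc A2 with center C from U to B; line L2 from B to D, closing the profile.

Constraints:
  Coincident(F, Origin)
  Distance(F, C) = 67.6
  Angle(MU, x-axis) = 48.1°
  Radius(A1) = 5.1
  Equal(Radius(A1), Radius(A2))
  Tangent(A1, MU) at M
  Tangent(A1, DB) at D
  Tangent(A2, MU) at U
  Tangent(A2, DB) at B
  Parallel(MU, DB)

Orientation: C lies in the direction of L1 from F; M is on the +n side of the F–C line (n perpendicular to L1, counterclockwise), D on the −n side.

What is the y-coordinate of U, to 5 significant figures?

53.721

The slot axis is L1's direction at 48.1°, so u = (cos 48.1°, sin 48.1°) = (0.66783, 0.74431) and n = (−sin 48.1°, cos 48.1°) = (-0.74431, 0.66783). F is at the origin and C lies 67.6 along u from F, so C = 67.6·u = (45.145, 50.315). Tangency of A1 to both parallel lines with radius 5.1 puts M and D at F ± 5.1·n: M = (-3.7960, 3.4059), D = (3.7960, -3.4059). Equal radii place U and B the same way about C: U = C + 5.1·n = (41.349, 53.721), B = C − 5.1·n = (48.941, 46.910). So U.y = 53.721.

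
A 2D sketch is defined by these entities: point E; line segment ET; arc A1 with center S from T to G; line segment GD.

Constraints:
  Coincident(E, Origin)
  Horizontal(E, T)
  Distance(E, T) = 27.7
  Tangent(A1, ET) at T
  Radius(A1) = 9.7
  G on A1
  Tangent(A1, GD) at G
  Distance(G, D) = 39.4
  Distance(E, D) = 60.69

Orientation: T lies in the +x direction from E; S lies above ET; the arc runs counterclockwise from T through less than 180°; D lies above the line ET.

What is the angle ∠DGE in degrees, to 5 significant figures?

101.85°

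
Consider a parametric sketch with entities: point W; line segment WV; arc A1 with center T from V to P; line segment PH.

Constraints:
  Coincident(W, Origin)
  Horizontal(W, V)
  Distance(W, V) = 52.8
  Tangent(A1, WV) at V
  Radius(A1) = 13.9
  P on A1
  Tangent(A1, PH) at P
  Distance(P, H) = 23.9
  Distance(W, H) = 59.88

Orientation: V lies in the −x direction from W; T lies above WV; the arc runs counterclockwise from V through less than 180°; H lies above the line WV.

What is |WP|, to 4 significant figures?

42.70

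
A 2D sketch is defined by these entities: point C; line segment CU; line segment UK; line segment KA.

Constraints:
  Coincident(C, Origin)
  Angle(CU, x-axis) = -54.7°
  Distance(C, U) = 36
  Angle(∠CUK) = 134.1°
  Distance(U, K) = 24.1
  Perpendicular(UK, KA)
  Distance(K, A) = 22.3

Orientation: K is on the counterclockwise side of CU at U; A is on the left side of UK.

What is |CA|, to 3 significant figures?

49.3

C is at the origin; CU runs at -54.7° with length 36.0, so U = 36.0·(cos -54.7°, sin -54.7°) = (20.8, -29.4). ∠CUK = 134.1°, so UK runs at -54.7° + (180° − 134.1°) = -8.80° from the x-axis; with |UK| = 24.1, K = U + 24.1·(cos -8.80°, sin -8.80°) = (44.6, -33.1). UK is perpendicular to KA; with |KA| = 22.3 on the left of UK, A = K + 22.3·(0.153, 0.988) = (48.0, -11.0). Then |CA| = |A − C| = 49.3.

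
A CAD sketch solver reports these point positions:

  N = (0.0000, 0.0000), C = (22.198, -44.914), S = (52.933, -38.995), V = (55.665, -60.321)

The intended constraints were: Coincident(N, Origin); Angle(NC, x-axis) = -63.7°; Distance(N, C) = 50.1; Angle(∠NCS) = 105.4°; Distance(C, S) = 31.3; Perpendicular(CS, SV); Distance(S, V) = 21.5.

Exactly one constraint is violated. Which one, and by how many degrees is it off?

Perpendicular(CS, SV) — off by 3.60°.

N = (0.00, 0.00) ✓; NC at -63.70° ✓; |NC| = 50.10 ✓; ∠NCS = 105.4° ✓; |CS| = 31.30 ✓; ∠(CS, SV) = 93.60° ✗; |SV| = 21.50 ✓.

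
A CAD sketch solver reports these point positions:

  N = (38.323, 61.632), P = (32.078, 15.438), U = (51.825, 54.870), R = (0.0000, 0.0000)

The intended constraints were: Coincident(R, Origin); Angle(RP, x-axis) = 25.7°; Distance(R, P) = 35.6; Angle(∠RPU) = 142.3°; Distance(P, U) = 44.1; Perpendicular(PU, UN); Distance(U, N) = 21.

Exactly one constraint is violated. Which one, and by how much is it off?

Distance(U, N) = 21 — off by 5.90.

R = (0.00, 0.00) ✓; RP at 25.70° ✓; |RP| = 35.60 ✓; ∠RPU = 142.3° ✓; |PU| = 44.10 ✓; ∠(PU, UN) = 90.00° ✓; |UN| = 15.10 ✗.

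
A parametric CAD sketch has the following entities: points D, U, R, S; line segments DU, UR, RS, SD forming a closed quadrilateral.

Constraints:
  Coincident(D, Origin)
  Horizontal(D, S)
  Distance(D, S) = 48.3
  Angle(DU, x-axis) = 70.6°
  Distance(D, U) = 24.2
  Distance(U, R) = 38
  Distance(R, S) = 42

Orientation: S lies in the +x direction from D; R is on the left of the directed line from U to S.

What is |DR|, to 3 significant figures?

58.4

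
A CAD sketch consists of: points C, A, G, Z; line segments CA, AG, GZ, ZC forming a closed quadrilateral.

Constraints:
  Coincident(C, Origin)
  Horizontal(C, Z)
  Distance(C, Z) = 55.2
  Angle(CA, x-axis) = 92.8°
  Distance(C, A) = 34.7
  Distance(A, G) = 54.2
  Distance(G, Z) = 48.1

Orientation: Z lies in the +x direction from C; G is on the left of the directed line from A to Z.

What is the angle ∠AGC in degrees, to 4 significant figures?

29.14°

C is at the origin; CZ is horizontal with |CZ| = 55.2 and Z in +x, so Z = (55.2, 0). CA runs at 92.8° with |CA| = 34.7, so A = (-1.695, 34.66). G is determined by |AG| = 54.2 and |GZ| = 48.1 together: it lies at the intersection of circle(A, 54.2) and circle(Z, 48.1). With |AZ| = 66.62, the foot of the radical line on AZ is 37.99 from A and the perpendicular offset is √(54.2² − 37.99²) = 38.65. Taking the left-of-AZ solution: G = (50.86, 47.90).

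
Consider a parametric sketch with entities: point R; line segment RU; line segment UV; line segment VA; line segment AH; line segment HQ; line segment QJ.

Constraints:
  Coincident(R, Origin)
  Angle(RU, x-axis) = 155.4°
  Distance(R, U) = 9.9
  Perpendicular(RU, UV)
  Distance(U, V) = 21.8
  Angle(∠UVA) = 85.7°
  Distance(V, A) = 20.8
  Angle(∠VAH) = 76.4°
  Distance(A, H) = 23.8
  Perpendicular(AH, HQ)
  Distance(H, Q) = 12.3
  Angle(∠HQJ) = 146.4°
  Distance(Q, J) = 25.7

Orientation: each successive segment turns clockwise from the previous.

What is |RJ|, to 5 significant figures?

32.345

R is at the origin; RU runs at 155.4° with length 9.9, so U = (-9.0014, 4.1212). RU is perpendicular to UV, so UV runs at 65.400°; with |UV| = 21.8, V = (0.073484, 23.943). ∠UVA = 85.7° gives VA at -28.900° from the x-axis; with |VA| = 20.8, A = (18.283, 13.890). ∠VAH = 76.4° gives AH at -132.50° from the x-axis; with |AH| = 23.8, H = (2.2041, -3.6569). AH ⟂ HQ, so HQ runs at 137.50°; with |HQ| = 12.3, Q = (-6.8644, 4.6528). ∠HQJ = 146.4° gives QJ at 103.90° from the x-axis; with |QJ| = 25.7, J = (-13.038, 29.600). Then |RJ| = |J − R| = 32.345.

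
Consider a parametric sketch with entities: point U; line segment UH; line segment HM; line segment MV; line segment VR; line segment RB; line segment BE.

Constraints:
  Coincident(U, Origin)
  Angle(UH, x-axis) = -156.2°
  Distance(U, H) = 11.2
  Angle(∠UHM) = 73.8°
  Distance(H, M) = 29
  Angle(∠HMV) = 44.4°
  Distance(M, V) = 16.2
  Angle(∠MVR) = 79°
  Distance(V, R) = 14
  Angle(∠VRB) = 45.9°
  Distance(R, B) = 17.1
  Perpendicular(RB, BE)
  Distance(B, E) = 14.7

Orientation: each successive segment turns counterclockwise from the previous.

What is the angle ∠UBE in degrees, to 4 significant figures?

60.57°

∠VRB = 45.9° gives RB at -39.30° from the x-axis; with |RB| = 17.1, B = (8.962, -23.02). RB ⟂ BE, so BE runs at 50.70°; with |BE| = 14.7, E = (18.27, -11.65). Then cos ∠UBE = BU·BE / (|BU||BE|), giving 60.57°.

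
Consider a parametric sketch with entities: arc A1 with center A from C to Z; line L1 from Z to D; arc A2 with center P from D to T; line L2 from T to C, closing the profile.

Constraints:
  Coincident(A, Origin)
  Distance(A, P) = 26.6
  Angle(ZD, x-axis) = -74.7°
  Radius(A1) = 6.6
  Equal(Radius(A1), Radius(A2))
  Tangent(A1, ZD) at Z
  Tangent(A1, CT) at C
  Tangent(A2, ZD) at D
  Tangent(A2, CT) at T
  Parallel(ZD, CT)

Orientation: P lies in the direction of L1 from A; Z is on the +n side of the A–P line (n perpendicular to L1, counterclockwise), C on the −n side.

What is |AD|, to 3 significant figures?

27.4

Tangency of A1 to both parallel lines with radius 6.6 puts Z and C at A ± 6.6·n: Z = (6.37, 1.74), C = (-6.37, -1.74). Equal radii place D and T the same way about P: D = P + 6.6·n = (13.4, -23.9), T = P − 6.6·n = (0.653, -27.4). Then |AD| = |D − A| = 27.4.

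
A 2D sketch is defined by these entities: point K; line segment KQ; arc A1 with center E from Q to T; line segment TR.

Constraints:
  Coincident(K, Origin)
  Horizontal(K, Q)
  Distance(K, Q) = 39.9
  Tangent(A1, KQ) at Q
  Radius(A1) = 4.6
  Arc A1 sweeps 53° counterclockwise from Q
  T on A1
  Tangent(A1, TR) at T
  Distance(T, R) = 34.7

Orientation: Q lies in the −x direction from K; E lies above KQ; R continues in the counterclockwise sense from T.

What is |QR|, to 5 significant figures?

38.417

On A1, Q sits at bearing -90° from E; a 53° counterclockwise sweep puts T at bearing -37°, so T = E + 4.6·(cos -37°, sin -37°) = (-36.226, 1.8317). A1 meets TR tangentially, so ET is at right angles to TR, so TR runs along (−sin -37°, cos -37°); with |TR| = 34.7, R = (-15.343, 29.544). Then |QR| = |R − Q| = 38.417.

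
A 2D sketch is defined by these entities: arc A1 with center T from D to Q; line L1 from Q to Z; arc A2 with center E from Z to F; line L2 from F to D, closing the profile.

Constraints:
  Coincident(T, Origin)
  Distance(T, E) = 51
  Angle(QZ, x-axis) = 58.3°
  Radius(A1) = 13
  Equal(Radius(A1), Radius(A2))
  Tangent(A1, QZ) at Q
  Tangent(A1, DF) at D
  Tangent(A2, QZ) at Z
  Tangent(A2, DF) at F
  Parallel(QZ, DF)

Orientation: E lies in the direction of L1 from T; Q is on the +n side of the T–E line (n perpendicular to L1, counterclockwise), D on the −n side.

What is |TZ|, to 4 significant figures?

52.63

The slot axis is L1's direction at 58.3°, so u = (cos 58.3°, sin 58.3°) = (0.5255, 0.8508) and n = (−sin 58.3°, cos 58.3°) = (-0.8508, 0.5255). T is at the origin and E lies 51.0 along u from T, so E = 51.0·u = (26.80, 43.39). Tangency of A1 to both parallel lines with radius 13.0 puts Q and D at T ± 13.0·n: Q = (-11.06, 6.831), D = (11.06, -6.831). Equal radii place Z and F the same way about E: Z = E + 13.0·n = (15.74, 50.22), F = E − 13.0·n = (37.86, 36.56). Then |TZ| = |Z − T| = 52.63.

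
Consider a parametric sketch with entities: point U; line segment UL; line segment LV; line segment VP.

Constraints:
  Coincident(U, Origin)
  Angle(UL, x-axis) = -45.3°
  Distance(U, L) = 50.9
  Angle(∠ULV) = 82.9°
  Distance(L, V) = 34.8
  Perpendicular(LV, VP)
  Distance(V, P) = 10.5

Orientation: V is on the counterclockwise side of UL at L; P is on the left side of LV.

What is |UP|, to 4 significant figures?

49.13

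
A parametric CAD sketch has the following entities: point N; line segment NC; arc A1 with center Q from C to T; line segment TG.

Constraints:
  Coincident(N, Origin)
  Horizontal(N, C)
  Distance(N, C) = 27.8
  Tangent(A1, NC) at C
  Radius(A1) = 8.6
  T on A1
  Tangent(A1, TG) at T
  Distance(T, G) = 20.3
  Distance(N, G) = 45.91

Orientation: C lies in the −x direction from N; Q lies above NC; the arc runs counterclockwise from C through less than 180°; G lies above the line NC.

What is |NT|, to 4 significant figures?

25.91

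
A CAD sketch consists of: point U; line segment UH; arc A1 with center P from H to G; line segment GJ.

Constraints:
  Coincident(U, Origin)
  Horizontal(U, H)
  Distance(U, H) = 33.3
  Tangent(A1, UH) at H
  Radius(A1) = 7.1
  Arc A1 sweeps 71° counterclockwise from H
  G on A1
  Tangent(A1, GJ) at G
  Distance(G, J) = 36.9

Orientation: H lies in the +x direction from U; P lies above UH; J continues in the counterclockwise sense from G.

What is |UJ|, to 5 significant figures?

65.430

On A1, H sits at bearing -90° from P; a 71° counterclockwise sweep puts G at bearing -19°, so G = P + 7.1·(cos -19°, sin -19°) = (40.013, 4.7885). A1 meets GJ tangentially, so PG is at right angles to GJ, so GJ runs along (−sin -19°, cos -19°); with |GJ| = 36.9, J = (52.027, 39.678). Then |UJ| = |J − U| = 65.430.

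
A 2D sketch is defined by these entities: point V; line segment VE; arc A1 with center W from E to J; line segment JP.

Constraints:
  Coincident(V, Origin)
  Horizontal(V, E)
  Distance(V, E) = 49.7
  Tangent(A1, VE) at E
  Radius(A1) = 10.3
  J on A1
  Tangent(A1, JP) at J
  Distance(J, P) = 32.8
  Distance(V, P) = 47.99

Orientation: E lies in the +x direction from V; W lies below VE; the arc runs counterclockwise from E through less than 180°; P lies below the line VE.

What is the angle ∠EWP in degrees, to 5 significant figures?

143.65°

Checks: |WJ| = 10.30 ✓; ∠(WJ, JP) = 90.00° ✓; |JP| = 32.80 ✓; |VP| = 47.99 ✓.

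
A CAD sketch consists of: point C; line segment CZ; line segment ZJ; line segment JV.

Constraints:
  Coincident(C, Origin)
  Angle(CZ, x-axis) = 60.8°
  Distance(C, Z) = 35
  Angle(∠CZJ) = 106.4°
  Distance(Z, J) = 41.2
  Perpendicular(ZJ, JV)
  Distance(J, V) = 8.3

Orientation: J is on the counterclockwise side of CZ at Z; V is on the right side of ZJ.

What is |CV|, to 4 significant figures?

66.05

∠CZJ = 106.4°, so ZJ runs at 60.8° + (180° − 106.4°) = 134.4° from the x-axis; with |ZJ| = 41.2, J = Z + 41.2·(cos 134.4°, sin 134.4°) = (-11.75, 59.99). The perpendicularity gives JV at right angles to ZJ; with |JV| = 8.3 on the right of ZJ, V = J + 8.3·(0.7145, 0.6997) = (-5.821, 65.80). Then |CV| = |V − C| = 66.05.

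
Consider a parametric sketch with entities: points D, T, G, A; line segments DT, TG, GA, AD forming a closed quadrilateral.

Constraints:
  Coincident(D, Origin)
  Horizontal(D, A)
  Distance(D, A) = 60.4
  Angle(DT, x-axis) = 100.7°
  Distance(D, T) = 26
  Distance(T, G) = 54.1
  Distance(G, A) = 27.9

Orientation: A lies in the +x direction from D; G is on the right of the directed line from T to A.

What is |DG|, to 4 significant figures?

36.62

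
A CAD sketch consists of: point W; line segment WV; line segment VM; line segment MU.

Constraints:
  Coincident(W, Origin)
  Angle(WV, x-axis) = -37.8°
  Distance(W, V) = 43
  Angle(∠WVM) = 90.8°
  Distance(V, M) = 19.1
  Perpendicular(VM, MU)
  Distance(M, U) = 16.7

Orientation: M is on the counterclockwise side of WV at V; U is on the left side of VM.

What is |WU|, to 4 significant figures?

32.86

W is at the origin; WV runs at -37.8° with length 43.0, so V = 43.0·(cos -37.8°, sin -37.8°) = (33.98, -26.36). ∠WVM = 90.8°, so VM runs at -37.8° + (180° − 90.8°) = 51.40° from the x-axis; with |VM| = 19.1, M = V + 19.1·(cos 51.40°, sin 51.40°) = (45.89, -11.43). VM ⟂ MU; with |MU| = 16.7 on the left of VM, U = M + 16.7·(-0.7815, 0.6239) = (32.84, -1.009). Then |WU| = |U − W| = 32.86.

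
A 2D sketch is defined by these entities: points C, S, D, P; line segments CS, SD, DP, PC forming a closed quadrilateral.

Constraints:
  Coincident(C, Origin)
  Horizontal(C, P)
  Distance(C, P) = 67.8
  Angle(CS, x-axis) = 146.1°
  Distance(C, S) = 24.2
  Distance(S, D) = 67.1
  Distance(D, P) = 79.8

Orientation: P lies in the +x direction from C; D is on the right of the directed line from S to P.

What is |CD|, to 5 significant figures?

49.081

Checks: |CP| = 67.80 ✓; |CS| = 24.20 ✓; |SD| = 67.10 ✓; |DP| = 79.80 ✓.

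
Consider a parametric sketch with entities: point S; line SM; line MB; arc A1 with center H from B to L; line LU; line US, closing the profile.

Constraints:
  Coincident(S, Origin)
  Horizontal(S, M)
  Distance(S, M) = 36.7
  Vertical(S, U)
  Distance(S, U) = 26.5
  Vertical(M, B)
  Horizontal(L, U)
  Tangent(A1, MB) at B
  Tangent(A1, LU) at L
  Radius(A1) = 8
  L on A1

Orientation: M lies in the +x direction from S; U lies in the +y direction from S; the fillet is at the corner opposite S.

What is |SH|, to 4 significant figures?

34.15

SU is vertical with |SU| = 26.5 and U on the +y side, so U = (0.000, 26.50). The virtual corner opposite S is at (36.70, 26.50). A1 meets MB tangentially, so HB is at right angles to MB and A1 meets LU tangentially, so HL is at right angles to LU, with radius 8.0, so the center H sits 8.0 in from both sides at H = (28.70, 18.50). Then |SH| = |H − S| = 34.15.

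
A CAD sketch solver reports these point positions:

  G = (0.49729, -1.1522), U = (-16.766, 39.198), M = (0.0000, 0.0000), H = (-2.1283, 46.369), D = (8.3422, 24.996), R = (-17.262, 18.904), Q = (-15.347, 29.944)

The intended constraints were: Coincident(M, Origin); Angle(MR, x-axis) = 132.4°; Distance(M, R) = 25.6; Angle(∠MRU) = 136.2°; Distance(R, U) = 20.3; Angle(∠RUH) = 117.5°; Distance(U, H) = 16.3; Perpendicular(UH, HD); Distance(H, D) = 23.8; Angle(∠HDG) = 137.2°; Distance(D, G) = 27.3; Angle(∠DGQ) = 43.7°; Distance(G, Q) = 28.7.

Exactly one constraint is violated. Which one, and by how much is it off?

Distance(G, Q) = 28.7 — off by 6.20.

M = (0.00, 0.00) ✓; MR at 132.4° ✓; |MR| = 25.60 ✓; ∠MRU = 136.2° ✓; |RU| = 20.30 ✓; ∠RUH = 117.5° ✓; |UH| = 16.30 ✓; ∠(UH, HD) = 90.00° ✓; |HD| = 23.80 ✓; ∠HDG = 137.2° ✓; |DG| = 27.30 ✓; ∠DGQ = 43.70° ✓; |GQ| = 34.90 ✗.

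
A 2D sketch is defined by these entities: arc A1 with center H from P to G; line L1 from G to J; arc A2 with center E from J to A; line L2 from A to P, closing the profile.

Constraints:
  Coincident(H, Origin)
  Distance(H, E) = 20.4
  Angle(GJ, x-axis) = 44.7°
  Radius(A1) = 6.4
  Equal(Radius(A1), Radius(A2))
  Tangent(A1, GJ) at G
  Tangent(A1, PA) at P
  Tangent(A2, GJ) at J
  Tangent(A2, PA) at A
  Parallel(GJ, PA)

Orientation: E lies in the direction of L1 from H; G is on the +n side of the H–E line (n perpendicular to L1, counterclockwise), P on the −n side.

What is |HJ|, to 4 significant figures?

21.38

The slot axis is L1's direction at 44.7°, so u = (cos 44.7°, sin 44.7°) = (0.7108, 0.7034) and n = (−sin 44.7°, cos 44.7°) = (-0.7034, 0.7108). H is at the origin and E lies 20.4 along u from H, so E = 20.4·u = (14.50, 14.35). Tangency of A1 to both parallel lines with radius 6.4 puts G and P at H ± 6.4·n: G = (-4.502, 4.549), P = (4.502, -4.549). Equal radii place J and A the same way about E: J = E + 6.4·n = (9.999, 18.90), A = E − 6.4·n = (19.00, 9.800). Then |HJ| = |J − H| = 21.38.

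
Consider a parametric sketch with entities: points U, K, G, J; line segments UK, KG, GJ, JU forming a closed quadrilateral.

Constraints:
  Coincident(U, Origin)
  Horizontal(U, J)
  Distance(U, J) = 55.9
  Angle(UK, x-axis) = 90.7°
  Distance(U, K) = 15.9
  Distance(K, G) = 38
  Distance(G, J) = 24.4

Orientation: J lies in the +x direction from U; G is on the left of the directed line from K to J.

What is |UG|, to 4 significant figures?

41.19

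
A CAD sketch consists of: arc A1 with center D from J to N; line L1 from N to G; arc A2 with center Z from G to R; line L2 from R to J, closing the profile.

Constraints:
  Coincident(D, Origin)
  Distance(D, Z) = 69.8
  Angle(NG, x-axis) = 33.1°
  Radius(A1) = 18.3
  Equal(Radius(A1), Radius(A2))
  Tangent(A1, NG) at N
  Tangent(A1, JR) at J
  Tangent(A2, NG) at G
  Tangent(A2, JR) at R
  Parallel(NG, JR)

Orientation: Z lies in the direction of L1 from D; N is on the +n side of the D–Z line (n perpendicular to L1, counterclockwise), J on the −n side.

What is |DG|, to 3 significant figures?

72.2

The slot axis is L1's direction at 33.1°, so u = (cos 33.1°, sin 33.1°) = (0.838, 0.546) and n = (−sin 33.1°, cos 33.1°) = (-0.546, 0.838). D is at the origin and Z lies 69.8 along u from D, so Z = 69.8·u = (58.5, 38.1). Tangency of A1 to both parallel lines with radius 18.3 puts N and J at D ± 18.3·n: N = (-9.99, 15.3), J = (9.99, -15.3). Equal radii place G and R the same way about Z: G = Z + 18.3·n = (48.5, 53.4), R = Z − 18.3·n = (68.5, 22.8). Then |DG| = |G − D| = 72.2.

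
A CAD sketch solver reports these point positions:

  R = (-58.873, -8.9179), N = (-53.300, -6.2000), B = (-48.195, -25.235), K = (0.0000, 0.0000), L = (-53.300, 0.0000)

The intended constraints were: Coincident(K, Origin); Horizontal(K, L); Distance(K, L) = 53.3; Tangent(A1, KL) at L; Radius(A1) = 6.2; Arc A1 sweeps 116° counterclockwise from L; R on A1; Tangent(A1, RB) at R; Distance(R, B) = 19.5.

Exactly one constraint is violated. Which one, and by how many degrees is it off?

Tangent(A1, RB) at R — off by 7.20°.

K = (0.00, 0.00) ✓; K.y = 0.00, L.y = 0.00 ✓; |KL| = 53.30 ✓; ∠(NL, LK) = 90.00° ✓; |NL| = 6.200 ✓; bearing(N→R) − bearing(N→L) = 116.0° ✓; |NR| = 6.200 ✓; ∠(NR, RB) = 82.80° ✗; |RB| = 19.50 ✓.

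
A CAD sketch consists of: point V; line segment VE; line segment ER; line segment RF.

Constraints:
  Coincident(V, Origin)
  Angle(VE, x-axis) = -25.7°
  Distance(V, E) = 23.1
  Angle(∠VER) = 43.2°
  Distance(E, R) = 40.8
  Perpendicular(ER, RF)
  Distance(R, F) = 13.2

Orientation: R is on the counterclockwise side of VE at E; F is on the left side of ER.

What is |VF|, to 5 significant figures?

24.103

V is at the origin; VE runs at -25.7° with length 23.1, so E = 23.1·(cos -25.7°, sin -25.7°) = (20.815, -10.018). ∠VER = 43.2°, so ER runs at -25.7° + (180° − 43.2°) = 111.10° from the x-axis; with |ER| = 40.8, R = E + 40.8·(cos 111.10°, sin 111.10°) = (6.1270, 28.047). ER is perpendicular to RF; with |RF| = 13.2 on the left of ER, F = R + 13.2·(-0.93295, -0.36000) = (-6.1880, 23.295). Then |VF| = |F − V| = 24.103.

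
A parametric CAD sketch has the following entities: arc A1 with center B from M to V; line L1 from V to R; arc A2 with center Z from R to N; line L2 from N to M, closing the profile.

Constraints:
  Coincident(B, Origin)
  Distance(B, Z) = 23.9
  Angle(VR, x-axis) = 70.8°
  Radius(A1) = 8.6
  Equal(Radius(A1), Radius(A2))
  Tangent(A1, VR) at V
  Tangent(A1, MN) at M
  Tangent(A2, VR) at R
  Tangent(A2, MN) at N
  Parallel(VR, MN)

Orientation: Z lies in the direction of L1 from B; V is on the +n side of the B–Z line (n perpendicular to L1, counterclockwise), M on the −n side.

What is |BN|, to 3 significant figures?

25.4

The slot axis is L1's direction at 70.8°, so u = (cos 70.8°, sin 70.8°) = (0.329, 0.944) and n = (−sin 70.8°, cos 70.8°) = (-0.944, 0.329). B is at the origin and Z lies 23.9 along u from B, so Z = 23.9·u = (7.86, 22.6). Tangency of A1 to both parallel lines with radius 8.6 puts V and M at B ± 8.6·n: V = (-8.12, 2.83), M = (8.12, -2.83). Equal radii place R and N the same way about Z: R = Z + 8.6·n = (-0.262, 25.4), N = Z − 8.6·n = (16.0, 19.7). Then |BN| = |N − B| = 25.4.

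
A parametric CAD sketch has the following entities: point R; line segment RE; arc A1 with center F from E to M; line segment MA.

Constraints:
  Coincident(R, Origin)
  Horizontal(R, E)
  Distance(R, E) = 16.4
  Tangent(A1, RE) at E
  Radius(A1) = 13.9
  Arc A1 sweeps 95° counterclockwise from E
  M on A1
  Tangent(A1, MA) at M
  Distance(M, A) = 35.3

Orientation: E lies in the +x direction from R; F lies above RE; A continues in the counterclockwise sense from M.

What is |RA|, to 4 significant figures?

57.15

R is at the origin; RE is horizontal with |RE| = 16.4 and E on the +x side, so E = (16.40, 0.000). A1 meets RE tangentially, so FE is at right angles to RE, so F = E + (0, 13.9) = (16.40, 13.90). On A1, E sits at bearing -90° from F; a 95° counterclockwise sweep puts M at bearing 5°, so M = F + 13.9·(cos 5°, sin 5°) = (30.25, 15.11). Since A1 is tangent to MA there, FM ⟂ MA, so MA runs along (−sin 5°, cos 5°); with |MA| = 35.3, A = (27.17, 50.28). Then |RA| = |A − R| = 57.15.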